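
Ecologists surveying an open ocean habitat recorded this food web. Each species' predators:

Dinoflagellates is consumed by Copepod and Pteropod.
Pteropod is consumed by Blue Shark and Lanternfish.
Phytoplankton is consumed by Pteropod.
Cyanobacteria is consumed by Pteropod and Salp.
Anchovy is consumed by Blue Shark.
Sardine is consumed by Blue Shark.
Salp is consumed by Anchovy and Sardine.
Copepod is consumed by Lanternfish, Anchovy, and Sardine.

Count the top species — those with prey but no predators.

Top species (has prey, but nothing eats it): Lanternfish, Blue Shark.
Count: 2.

2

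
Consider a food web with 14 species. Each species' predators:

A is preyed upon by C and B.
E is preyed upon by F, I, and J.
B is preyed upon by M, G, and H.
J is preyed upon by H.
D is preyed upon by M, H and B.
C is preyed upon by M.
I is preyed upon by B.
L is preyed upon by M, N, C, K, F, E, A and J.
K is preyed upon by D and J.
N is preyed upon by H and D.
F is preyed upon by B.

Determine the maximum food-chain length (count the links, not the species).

4 links

One longest chain: L → E → I → B → M.
It has 5 species and 4 links.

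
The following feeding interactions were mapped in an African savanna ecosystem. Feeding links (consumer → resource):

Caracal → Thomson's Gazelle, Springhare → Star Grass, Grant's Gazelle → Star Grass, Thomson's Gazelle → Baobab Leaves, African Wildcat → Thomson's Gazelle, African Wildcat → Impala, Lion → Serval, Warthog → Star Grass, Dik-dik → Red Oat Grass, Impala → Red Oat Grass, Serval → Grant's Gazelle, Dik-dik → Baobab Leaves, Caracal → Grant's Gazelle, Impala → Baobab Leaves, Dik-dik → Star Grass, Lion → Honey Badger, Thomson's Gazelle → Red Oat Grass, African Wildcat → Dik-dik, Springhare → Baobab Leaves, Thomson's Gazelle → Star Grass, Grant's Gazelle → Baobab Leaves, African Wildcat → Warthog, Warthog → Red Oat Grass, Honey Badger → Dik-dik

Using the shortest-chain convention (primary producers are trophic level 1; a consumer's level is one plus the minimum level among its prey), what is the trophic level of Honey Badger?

Star Grass is a producer → level 1.
Dik-dik eats Star Grass → level 2.
Honey Badger eats Dik-dik → level 3.
No prey of Honey Badger is below level 2, so 3 is the minimum.

Trophic level 3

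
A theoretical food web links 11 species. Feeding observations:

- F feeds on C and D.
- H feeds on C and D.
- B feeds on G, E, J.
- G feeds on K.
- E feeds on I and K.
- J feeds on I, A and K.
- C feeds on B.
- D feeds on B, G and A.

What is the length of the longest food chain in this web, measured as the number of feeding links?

One longest chain: I → E → B → C → H.
It has 5 species and 4 links.

4 links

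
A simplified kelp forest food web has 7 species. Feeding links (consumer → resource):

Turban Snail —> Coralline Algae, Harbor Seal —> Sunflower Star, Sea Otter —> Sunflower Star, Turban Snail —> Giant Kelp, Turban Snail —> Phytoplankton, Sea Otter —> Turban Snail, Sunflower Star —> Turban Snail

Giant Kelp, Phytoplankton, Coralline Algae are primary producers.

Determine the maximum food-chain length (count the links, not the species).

One longest chain: Giant Kelp → Turban Snail → Sunflower Star → Sea Otter.
It has 4 species and 3 links.

3 links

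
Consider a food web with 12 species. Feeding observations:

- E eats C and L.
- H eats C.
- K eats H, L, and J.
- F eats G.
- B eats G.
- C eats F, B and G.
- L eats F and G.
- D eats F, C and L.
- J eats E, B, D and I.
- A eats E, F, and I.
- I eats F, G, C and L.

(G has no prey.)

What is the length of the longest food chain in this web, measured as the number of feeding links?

5 links

One longest chain: G → F → L → D → J → K.
It has 6 species and 5 links.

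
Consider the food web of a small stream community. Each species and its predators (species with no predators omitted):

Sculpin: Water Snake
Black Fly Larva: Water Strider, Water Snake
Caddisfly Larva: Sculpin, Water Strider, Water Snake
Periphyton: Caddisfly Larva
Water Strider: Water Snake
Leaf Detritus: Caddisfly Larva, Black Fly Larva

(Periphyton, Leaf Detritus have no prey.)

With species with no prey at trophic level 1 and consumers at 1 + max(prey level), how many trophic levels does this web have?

Basal resources (level 1): Periphyton, Leaf Detritus.
Periphyton → Caddisfly Larva → Sculpin → Water Snake gives Water Snake level 4.
No species has a prey at level 4, so no species reaches level 5.

4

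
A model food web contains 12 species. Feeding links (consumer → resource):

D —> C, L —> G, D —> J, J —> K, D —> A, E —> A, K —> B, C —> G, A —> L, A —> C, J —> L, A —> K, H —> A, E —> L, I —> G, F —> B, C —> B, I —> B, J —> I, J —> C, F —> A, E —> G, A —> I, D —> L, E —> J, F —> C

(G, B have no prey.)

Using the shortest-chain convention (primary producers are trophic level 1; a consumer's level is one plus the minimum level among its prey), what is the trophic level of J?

Trophic level 3

G is a producer → level 1.
I eats G → level 2.
J eats I → level 3.
No prey of J is below level 2, so 3 is the minimum.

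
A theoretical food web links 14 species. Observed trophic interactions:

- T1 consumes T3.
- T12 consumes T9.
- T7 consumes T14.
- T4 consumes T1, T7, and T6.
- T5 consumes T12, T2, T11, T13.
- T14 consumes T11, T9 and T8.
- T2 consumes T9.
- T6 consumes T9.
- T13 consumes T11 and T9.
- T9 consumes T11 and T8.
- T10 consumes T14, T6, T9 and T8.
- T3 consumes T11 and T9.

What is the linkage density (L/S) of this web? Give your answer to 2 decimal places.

L/S = 1.79

There are L = 25 links among S = 14 species.
L/S = 25/14 = 1.7857 ≈ 1.79.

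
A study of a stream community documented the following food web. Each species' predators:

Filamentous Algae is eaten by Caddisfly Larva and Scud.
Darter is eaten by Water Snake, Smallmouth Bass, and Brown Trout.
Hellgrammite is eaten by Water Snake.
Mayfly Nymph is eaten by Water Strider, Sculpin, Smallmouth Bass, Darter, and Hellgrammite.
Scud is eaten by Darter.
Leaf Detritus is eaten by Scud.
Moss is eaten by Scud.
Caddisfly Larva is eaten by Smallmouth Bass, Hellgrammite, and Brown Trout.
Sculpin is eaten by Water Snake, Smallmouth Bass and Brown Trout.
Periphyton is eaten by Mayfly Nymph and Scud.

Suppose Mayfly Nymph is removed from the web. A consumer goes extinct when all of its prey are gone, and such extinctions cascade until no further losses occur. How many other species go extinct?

2

Remove Mayfly Nymph.
Round 1: Water Strider (all prey gone), Sculpin (all prey gone) → extinct.
No further losses. Total secondary extinctions: 2.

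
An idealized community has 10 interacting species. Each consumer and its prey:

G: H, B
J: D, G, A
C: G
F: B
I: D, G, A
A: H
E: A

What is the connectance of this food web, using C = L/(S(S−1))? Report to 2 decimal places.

The web has S = 10 species and L = 12 feeding links.
C = L / (S(S−1)) = 12 / 90 = 0.1333 ≈ 0.13.

C = 0.13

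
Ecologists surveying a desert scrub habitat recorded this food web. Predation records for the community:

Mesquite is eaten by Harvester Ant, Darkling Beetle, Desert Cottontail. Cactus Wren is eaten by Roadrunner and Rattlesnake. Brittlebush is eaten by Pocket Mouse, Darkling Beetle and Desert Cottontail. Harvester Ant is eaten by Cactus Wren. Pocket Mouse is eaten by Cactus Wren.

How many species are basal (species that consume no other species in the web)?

Basal species (no prey listed): Brittlebush, Mesquite.
Count: 2.

2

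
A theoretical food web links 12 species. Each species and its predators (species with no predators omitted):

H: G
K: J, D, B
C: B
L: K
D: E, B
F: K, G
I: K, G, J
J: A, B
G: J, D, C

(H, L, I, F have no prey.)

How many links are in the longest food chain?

One longest chain: L → K → D → E.
It has 4 species and 3 links.

3 links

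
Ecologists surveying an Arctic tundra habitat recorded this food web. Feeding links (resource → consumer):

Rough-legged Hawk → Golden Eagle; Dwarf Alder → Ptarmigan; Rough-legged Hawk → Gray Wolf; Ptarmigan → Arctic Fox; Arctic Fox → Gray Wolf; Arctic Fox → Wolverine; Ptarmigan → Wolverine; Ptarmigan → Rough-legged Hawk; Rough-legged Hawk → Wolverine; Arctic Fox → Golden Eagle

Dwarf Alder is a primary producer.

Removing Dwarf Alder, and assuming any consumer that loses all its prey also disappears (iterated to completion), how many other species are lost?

6

Remove Dwarf Alder.
Round 1: Ptarmigan (all prey gone) → extinct.
Round 2: Arctic Fox (all prey gone), Rough-legged Hawk (all prey gone) → extinct.
Round 3: Gray Wolf (all prey gone), Wolverine (all prey gone), Golden Eagle (all prey gone) → extinct.
No further losses. Total secondary extinctions: 6.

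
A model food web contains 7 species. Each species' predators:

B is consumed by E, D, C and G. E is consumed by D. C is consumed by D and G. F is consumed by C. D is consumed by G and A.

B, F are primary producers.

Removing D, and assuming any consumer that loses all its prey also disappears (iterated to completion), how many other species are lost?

Remove D.
Round 1: A (all prey gone) → extinct.
No further losses. Total secondary extinctions: 1.

1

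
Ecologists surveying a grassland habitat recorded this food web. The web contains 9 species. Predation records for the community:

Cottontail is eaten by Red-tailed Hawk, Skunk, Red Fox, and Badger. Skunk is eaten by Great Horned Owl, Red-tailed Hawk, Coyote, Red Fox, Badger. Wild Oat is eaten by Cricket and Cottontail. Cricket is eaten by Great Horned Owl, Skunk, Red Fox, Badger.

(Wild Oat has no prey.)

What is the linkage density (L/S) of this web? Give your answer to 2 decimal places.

There are L = 15 links among S = 9 species.
L/S = 15/9 = 1.6667 ≈ 1.67.

L/S = 1.67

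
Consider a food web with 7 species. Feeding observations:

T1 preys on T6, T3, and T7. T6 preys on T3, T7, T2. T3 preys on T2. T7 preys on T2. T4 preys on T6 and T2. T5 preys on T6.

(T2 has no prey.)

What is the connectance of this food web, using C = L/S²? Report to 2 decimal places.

The web has S = 7 species and L = 11 feeding links.
C = L / S² = 11 / 49 = 0.2245 ≈ 0.22.

C = 0.22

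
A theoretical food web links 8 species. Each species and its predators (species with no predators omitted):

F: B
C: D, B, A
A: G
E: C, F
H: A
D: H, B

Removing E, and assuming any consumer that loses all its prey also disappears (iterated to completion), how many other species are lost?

Remove E.
Round 1: C (all prey gone), F (all prey gone) → extinct.
Round 2: D (all prey gone) → extinct.
Round 3: H (all prey gone), B (all prey gone) → extinct.
Round 4: A (all prey gone) → extinct.
Round 5: G (all prey gone) → extinct.
No further losses. Total secondary extinctions: 7.

7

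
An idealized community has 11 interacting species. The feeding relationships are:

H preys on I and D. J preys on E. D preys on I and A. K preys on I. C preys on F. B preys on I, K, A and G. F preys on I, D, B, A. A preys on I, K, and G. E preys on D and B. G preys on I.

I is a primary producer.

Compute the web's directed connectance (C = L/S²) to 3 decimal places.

C = 0.174

The web has S = 11 species and L = 21 feeding links.
C = L / S² = 21 / 121 = 0.1736 ≈ 0.174.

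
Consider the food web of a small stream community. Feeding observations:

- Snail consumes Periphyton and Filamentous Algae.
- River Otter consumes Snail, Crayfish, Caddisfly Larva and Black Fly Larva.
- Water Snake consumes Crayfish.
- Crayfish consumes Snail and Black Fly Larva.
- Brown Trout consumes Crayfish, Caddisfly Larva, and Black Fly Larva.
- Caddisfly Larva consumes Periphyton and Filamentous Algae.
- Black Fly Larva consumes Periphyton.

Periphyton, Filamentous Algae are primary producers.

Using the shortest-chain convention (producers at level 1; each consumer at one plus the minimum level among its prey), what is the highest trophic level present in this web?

4

Producers (level 1): Periphyton, Filamentous Algae.
Following each consumer down to its lowest-level prey: Periphyton → Snail → Crayfish → Water Snake (levels 1 through 4).
All prey of Water Snake (Crayfish 3) are at level 3 or above, so Water Snake is at level 1 + 3 = 4.
Every consumer has at least one prey at level 3 or below, so none exceeds level 4.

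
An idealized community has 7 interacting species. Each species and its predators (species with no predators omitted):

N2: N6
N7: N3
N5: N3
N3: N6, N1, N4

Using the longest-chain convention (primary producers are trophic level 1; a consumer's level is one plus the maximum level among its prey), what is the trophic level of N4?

Trophic level 3

N7 is a producer → level 1.
N3 eats N7 (level 1); other prey at levels: N5 1 → level 2.
N4 eats N3 → level 3.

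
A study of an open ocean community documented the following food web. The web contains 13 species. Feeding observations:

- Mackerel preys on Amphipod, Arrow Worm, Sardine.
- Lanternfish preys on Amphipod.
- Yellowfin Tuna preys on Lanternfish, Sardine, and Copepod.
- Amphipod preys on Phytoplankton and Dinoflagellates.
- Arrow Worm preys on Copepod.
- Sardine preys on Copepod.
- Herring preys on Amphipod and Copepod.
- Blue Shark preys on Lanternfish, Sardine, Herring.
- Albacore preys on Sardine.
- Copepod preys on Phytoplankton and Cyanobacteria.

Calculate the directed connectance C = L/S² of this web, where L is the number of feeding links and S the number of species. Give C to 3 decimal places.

The web has S = 13 species and L = 19 feeding links.
C = L / S² = 19 / 169 = 0.1124 ≈ 0.112.

C = 0.112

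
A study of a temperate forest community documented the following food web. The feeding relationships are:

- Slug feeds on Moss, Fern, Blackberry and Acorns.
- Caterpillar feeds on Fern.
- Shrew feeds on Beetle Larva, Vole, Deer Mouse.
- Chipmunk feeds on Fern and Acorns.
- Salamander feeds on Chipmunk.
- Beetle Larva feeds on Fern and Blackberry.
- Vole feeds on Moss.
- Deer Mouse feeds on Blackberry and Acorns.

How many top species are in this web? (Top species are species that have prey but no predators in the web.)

4

Top species (has prey, but nothing eats it): Slug, Caterpillar, Shrew, Salamander.
Count: 4.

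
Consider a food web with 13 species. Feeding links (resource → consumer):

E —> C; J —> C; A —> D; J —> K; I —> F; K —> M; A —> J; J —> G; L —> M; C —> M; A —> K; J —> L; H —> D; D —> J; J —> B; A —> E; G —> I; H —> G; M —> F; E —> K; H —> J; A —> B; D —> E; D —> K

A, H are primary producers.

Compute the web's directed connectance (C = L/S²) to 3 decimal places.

The web has S = 13 species and L = 24 feeding links.
C = L / S² = 24 / 169 = 0.1420 ≈ 0.142.

C = 0.142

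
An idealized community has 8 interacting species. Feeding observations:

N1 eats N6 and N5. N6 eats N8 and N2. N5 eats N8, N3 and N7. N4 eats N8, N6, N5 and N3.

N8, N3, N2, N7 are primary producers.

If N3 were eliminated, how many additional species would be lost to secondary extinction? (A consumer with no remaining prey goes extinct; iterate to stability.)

0

Remove N3.
Every predator of it retains at least one other prey: N5 still has N8, N7; N4 still has N8, N6, N5.
No consumer loses all prey, so no secondary extinctions occur.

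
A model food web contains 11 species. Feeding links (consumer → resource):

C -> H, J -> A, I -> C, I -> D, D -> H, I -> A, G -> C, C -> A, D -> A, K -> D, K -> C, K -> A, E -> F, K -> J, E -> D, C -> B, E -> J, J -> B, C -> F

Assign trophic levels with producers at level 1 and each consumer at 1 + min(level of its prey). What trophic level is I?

A is a producer → level 1.
I eats A → level 2.

Trophic level 2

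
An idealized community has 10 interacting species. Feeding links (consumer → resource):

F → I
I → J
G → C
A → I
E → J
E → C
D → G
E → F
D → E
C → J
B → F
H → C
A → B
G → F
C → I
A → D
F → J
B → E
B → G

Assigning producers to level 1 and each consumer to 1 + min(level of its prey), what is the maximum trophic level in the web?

3

Producers (level 1): J.
Following each consumer down to its lowest-level prey: J → C → H (levels 1 through 3).
All prey of H (C 2) are at level 2 or above, so H is at level 1 + 2 = 3.
Every consumer has at least one prey at level 2 or below, so none exceeds level 3.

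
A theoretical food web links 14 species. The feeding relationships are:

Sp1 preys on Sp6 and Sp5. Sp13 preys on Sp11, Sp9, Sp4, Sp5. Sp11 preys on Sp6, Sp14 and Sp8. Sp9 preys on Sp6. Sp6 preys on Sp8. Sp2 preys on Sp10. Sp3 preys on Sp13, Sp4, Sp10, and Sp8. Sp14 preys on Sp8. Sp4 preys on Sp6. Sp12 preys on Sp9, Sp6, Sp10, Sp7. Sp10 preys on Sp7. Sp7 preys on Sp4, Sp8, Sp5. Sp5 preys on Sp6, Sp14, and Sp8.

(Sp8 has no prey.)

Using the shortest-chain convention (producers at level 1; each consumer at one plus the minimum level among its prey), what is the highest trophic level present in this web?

Producers (level 1): Sp8.
Following each consumer down to its lowest-level prey: Sp8 → Sp7 → Sp10 → Sp2 (levels 1 through 4).
All prey of Sp2 (Sp10 3) are at level 3 or above, so Sp2 is at level 1 + 3 = 4.
Every consumer has at least one prey at level 3 or below, so none exceeds level 4.

4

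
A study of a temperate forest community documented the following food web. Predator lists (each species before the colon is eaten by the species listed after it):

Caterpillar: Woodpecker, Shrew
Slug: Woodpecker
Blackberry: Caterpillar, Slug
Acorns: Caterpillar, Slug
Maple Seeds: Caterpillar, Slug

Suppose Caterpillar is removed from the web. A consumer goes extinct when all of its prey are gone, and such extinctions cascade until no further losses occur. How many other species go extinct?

1

Remove Caterpillar.
Round 1: Shrew (all prey gone) → extinct.
No further losses. Total secondary extinctions: 1.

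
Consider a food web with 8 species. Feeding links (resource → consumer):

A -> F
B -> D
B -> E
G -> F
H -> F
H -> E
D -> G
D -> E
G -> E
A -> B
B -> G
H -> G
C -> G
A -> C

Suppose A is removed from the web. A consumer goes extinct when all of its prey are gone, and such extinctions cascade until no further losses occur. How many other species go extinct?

3

Remove A.
Round 1: C (all prey gone), B (all prey gone) → extinct.
Round 2: D (all prey gone) → extinct.
No further losses. Total secondary extinctions: 3.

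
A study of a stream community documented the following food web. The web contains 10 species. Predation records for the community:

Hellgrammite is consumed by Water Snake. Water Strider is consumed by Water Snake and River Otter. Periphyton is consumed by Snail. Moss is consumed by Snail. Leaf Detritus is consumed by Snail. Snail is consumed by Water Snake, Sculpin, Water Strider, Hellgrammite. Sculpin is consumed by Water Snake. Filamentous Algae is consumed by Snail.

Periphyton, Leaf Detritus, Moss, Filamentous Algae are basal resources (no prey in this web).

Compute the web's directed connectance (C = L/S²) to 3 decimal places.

The web has S = 10 species and L = 12 feeding links.
C = L / S² = 12 / 100 = 0.1200 ≈ 0.120.

C = 0.120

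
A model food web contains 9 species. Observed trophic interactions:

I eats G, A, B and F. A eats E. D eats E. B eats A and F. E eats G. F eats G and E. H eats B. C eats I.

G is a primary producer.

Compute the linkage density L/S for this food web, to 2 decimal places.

There are L = 13 links among S = 9 species.
L/S = 13/9 = 1.4444 ≈ 1.44.

L/S = 1.44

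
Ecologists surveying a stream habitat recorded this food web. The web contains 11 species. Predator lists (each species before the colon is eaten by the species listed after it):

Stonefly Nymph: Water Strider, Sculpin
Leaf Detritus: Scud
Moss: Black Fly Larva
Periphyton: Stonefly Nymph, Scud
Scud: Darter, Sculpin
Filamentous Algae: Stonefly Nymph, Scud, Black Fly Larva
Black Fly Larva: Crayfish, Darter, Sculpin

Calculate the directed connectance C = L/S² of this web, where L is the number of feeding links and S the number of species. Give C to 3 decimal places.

C = 0.116

The web has S = 11 species and L = 14 feeding links.
C = L / S² = 14 / 121 = 0.1157 ≈ 0.116.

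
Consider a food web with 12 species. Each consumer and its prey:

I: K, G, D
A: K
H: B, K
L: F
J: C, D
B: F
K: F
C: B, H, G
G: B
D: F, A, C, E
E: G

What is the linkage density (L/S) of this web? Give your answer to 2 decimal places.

There are L = 20 links among S = 12 species.
L/S = 20/12 = 1.6667 ≈ 1.67.

L/S = 1.67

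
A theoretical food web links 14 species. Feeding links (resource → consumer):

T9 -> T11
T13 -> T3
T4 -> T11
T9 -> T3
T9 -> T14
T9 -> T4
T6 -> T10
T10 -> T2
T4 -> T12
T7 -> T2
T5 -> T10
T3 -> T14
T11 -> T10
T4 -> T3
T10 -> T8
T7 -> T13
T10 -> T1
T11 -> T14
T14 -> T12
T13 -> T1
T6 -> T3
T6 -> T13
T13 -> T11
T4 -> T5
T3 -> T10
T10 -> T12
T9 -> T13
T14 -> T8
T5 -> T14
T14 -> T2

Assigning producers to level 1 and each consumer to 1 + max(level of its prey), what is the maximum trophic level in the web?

5

Producers (level 1): T7, T6, T9.
T9 → T4 → T11 → T14 → T12 gives T12 level 5.
No species has a prey at level 5, so no species reaches level 6.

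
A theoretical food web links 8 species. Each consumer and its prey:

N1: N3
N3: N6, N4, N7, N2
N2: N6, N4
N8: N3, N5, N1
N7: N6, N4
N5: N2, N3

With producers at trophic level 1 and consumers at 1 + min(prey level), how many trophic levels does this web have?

3

Producers (level 1): N6, N4.
Following each consumer down to its lowest-level prey: N6 → N2 → N5 (levels 1 through 3).
All prey of N5 (N2 2, N3 2) are at level 2 or above, so N5 is at level 1 + 2 = 3.
Every consumer has at least one prey at level 2 or below, so none exceeds level 3.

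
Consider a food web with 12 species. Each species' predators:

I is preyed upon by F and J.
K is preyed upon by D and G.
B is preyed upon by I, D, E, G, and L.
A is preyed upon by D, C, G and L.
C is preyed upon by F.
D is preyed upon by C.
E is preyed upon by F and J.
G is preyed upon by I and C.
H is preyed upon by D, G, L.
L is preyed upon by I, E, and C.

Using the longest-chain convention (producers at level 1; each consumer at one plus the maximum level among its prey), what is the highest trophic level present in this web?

4

Producers (level 1): H, K, B, A.
H → L → E → F gives F level 4.
No species has a prey at level 4, so no species reaches level 5.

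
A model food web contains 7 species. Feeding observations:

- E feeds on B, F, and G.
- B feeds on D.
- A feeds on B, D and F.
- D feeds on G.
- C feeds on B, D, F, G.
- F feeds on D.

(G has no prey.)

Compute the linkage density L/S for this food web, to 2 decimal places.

L/S = 1.86

There are L = 13 links among S = 7 species.
L/S = 13/7 = 1.8571 ≈ 1.86.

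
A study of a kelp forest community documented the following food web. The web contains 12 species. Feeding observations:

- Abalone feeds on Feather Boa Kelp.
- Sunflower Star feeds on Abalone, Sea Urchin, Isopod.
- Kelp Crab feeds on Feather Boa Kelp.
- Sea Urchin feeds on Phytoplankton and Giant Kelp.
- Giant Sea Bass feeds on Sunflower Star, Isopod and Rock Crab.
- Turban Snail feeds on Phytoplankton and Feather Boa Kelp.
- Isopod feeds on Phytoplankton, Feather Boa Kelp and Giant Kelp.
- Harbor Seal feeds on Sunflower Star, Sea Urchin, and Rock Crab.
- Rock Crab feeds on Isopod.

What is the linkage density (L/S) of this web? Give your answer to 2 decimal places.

There are L = 19 links among S = 12 species.
L/S = 19/12 = 1.5833 ≈ 1.58.

L/S = 1.58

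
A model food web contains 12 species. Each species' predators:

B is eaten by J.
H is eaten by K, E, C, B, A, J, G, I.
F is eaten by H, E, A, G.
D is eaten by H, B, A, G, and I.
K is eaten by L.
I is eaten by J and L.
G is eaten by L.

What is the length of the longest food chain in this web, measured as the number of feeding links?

3 links

One longest chain: F → H → G → L.
It has 4 species and 3 links.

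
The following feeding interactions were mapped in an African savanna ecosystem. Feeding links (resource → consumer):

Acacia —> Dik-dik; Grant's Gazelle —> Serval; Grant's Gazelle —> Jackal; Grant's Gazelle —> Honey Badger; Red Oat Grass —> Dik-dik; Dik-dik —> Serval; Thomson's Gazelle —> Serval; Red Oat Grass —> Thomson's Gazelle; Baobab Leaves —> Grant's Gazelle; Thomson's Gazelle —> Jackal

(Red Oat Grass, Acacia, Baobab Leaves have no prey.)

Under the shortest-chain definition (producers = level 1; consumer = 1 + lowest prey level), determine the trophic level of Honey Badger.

Trophic level 3

Baobab Leaves is a producer → level 1.
Grant's Gazelle eats Baobab Leaves → level 2.
Honey Badger eats Grant's Gazelle → level 3.
No prey of Honey Badger is below level 2, so 3 is the minimum.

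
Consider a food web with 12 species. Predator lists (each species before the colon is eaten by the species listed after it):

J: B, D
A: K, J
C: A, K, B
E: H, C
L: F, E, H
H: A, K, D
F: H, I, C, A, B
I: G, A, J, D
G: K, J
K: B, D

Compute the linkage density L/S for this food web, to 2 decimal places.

There are L = 28 links among S = 12 species.
L/S = 28/12 = 2.3333 ≈ 2.33.

L/S = 2.33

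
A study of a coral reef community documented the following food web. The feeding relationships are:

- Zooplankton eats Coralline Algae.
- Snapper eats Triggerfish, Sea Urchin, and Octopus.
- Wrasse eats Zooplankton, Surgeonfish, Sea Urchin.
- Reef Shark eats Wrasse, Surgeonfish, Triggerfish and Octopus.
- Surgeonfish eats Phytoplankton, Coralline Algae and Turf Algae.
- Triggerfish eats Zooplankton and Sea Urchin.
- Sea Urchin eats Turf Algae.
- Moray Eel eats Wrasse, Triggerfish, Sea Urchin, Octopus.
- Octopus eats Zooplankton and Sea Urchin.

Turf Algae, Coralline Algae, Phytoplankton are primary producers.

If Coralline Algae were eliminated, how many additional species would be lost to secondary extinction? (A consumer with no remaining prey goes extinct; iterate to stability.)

1

Remove Coralline Algae.
Round 1: Zooplankton (all prey gone) → extinct.
No further losses. Total secondary extinctions: 1.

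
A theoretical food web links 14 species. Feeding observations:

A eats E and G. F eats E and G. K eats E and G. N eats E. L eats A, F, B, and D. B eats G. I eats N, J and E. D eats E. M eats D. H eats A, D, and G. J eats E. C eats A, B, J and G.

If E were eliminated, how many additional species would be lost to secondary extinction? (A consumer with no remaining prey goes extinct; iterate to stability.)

Remove E.
Round 1: J (all prey gone), D (all prey gone), N (all prey gone) → extinct.
Round 2: M (all prey gone), I (all prey gone) → extinct.
No further losses. Total secondary extinctions: 5.

5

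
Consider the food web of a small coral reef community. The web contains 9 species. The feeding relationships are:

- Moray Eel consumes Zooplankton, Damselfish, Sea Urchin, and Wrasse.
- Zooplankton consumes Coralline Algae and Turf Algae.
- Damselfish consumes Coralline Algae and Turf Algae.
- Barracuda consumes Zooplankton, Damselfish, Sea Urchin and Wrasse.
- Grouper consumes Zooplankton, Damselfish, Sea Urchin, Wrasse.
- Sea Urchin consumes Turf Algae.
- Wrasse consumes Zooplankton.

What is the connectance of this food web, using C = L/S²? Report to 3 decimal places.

C = 0.222

The web has S = 9 species and L = 18 feeding links.
C = L / S² = 18 / 81 = 0.2222 ≈ 0.222.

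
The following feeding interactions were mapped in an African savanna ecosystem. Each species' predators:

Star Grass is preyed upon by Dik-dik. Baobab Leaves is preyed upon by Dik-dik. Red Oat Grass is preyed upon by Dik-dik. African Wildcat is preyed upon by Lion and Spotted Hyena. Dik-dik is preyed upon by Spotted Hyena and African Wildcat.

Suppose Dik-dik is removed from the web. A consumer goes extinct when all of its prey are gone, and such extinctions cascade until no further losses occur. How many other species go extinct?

Remove Dik-dik.
Round 1: African Wildcat (all prey gone) → extinct.
Round 2: Spotted Hyena (all prey gone), Lion (all prey gone) → extinct.
No further losses. Total secondary extinctions: 3.

3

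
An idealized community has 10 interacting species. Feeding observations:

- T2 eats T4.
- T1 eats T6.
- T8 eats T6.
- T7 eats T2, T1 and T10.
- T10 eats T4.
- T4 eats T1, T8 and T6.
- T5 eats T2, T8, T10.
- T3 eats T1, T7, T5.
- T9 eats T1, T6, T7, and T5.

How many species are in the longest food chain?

6 species

One longest chain: T6 → T8 → T4 → T10 → T7 → T9.
It has 6 species and 5 links.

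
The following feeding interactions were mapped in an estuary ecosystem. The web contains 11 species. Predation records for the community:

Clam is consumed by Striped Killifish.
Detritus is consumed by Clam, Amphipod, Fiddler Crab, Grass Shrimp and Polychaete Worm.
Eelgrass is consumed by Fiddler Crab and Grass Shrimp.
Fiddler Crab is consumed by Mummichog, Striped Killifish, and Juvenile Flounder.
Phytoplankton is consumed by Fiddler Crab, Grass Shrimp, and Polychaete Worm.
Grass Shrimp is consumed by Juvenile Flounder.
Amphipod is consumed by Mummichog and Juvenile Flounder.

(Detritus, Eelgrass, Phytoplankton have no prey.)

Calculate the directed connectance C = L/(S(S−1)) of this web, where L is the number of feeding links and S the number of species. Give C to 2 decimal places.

The web has S = 11 species and L = 17 feeding links.
C = L / (S(S−1)) = 17 / 110 = 0.1545 ≈ 0.15.

C = 0.15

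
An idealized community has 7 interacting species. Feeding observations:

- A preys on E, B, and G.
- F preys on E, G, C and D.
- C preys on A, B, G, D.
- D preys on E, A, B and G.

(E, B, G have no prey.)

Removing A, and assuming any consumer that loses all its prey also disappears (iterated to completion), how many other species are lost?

0

Remove A.
Every predator of it retains at least one other prey: D still has E, B, G; C still has B, G, D.
No consumer loses all prey, so no secondary extinctions occur.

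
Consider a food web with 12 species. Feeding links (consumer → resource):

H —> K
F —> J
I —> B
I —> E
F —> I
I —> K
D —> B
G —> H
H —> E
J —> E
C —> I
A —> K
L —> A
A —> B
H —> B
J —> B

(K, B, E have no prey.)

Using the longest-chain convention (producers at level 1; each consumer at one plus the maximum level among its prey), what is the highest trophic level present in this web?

3

Producers (level 1): K, B, E.
K → H → G gives G level 3.
No species has a prey at level 3, so no species reaches level 4.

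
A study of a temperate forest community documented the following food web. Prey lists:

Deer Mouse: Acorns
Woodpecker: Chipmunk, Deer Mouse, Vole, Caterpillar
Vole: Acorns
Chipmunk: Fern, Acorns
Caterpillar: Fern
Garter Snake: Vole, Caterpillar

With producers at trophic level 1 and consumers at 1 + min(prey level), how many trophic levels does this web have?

3

Producers (level 1): Fern, Acorns.
Following each consumer down to its lowest-level prey: Fern → Chipmunk → Woodpecker (levels 1 through 3).
All prey of Woodpecker (Chipmunk 2, Deer Mouse 2, Vole 2, Caterpillar 2) are at level 2 or above, so Woodpecker is at level 1 + 2 = 3.
Every consumer has at least one prey at level 2 or below, so none exceeds level 3.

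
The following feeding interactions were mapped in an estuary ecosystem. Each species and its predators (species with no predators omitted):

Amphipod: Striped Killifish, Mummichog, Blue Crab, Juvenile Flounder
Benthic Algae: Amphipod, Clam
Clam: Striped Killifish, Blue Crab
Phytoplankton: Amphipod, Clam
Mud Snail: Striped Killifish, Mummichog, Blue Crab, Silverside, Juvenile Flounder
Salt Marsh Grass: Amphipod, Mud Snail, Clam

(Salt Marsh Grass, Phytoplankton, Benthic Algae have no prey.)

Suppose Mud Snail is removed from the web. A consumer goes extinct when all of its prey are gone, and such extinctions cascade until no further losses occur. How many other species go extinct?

1

Remove Mud Snail.
Round 1: Silverside (all prey gone) → extinct.
No further losses. Total secondary extinctions: 1.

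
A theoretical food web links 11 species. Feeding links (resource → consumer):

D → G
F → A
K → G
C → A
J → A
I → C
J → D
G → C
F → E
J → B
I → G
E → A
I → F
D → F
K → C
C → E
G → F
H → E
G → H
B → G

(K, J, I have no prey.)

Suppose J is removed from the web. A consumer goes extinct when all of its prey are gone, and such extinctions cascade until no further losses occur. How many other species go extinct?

2

Remove J.
Round 1: B (all prey gone), D (all prey gone) → extinct.
No further losses. Total secondary extinctions: 2.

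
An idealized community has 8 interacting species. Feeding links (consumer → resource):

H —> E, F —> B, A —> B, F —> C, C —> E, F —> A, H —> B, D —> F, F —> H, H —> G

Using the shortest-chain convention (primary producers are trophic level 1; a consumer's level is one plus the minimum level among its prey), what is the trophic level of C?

Trophic level 2

E is a producer → level 1.
C eats E → level 2.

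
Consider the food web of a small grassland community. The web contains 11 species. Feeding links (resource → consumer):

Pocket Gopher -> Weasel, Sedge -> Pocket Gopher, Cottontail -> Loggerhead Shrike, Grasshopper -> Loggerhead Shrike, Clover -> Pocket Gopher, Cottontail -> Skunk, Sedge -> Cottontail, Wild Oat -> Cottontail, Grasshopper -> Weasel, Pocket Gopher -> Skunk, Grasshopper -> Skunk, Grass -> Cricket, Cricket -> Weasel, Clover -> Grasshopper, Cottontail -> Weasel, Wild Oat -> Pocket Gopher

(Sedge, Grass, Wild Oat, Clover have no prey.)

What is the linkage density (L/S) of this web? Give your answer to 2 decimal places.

There are L = 16 links among S = 11 species.
L/S = 16/11 = 1.4545 ≈ 1.45.

L/S = 1.45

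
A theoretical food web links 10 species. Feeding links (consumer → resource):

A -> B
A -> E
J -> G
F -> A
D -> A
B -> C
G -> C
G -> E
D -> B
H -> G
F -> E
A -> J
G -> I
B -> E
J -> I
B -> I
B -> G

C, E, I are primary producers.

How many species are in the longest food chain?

One longest chain: C → G → J → A → D.
It has 5 species and 4 links.

5 species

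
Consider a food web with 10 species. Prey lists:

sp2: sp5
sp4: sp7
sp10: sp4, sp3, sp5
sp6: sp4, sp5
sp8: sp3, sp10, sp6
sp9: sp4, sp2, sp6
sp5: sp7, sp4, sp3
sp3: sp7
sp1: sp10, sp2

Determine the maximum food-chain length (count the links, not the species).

One longest chain: sp7 → sp4 → sp5 → sp2 → sp9.
It has 5 species and 4 links.

4 links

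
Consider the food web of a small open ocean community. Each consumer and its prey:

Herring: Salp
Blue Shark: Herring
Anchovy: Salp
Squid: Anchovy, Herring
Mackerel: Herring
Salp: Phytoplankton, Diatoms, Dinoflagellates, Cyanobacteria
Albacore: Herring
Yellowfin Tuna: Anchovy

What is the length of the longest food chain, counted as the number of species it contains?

One longest chain: Phytoplankton → Salp → Anchovy → Yellowfin Tuna.
It has 4 species and 3 links.

4 species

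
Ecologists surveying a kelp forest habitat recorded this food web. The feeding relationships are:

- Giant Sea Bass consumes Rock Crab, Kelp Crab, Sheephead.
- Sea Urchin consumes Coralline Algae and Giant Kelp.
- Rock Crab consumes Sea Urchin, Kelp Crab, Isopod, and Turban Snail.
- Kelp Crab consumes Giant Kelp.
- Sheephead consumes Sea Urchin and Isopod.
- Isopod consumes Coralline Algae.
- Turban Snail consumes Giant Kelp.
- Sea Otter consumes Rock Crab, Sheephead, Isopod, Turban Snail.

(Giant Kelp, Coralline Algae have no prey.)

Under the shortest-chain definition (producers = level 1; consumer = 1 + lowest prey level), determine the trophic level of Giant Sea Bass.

Giant Kelp is a producer → level 1.
Kelp Crab eats Giant Kelp → level 2.
Giant Sea Bass eats Kelp Crab → level 3.
No prey of Giant Sea Bass is below level 2, so 3 is the minimum.

Trophic level 3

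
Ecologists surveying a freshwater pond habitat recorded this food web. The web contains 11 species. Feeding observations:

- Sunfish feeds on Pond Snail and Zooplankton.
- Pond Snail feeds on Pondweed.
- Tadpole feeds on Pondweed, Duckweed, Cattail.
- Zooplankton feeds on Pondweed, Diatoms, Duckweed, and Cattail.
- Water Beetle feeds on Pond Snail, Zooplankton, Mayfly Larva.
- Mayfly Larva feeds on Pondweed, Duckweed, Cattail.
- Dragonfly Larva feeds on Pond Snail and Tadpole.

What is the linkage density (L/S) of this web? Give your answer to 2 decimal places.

L/S = 1.64

There are L = 18 links among S = 11 species.
L/S = 18/11 = 1.6364 ≈ 1.64.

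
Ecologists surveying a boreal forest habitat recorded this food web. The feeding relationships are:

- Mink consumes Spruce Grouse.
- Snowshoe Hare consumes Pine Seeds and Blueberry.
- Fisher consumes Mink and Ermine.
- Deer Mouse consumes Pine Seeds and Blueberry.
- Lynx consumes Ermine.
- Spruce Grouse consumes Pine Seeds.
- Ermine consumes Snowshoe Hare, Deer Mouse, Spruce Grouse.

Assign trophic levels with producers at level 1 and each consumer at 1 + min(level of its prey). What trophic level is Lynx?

Pine Seeds is a producer → level 1.
Spruce Grouse eats Pine Seeds → level 2.
Ermine eats Spruce Grouse → level 3.
Lynx eats Ermine → level 4.
No prey of Lynx is below level 3, so 4 is the minimum.

Trophic level 4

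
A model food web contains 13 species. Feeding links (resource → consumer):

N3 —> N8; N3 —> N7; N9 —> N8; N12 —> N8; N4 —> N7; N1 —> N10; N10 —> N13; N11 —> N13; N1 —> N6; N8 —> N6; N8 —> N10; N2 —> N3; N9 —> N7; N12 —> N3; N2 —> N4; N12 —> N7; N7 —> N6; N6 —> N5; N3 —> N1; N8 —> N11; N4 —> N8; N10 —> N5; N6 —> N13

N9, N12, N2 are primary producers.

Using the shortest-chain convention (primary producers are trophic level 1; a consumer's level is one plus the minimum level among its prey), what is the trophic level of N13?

Trophic level 4

N9 is a producer → level 1.
N8 eats N9 → level 2.
N10 eats N8 → level 3.
N13 eats N10 → level 4.
No prey of N13 is below level 3, so 4 is the minimum.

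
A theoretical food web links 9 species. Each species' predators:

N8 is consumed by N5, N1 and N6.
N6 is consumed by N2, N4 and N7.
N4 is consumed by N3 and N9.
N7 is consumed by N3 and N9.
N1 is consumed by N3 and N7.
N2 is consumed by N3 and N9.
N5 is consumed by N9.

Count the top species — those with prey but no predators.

Top species (has prey, but nothing eats it): N3, N9.
Count: 2.

2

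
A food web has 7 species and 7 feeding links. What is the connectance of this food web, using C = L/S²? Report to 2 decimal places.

The web has S = 7 species and L = 7 feeding links.
C = L / S² = 7 / 49 = 0.1429 ≈ 0.14.

C = 0.14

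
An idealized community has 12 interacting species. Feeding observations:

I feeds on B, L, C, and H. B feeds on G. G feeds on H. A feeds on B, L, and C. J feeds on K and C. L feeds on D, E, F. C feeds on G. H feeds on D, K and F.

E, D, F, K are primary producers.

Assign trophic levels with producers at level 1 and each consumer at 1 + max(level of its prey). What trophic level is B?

D is a producer → level 1.
H eats D (level 1); other prey at levels: F 1, K 1 → level 2.
G eats H → level 3.
B eats G → level 4.

Trophic level 4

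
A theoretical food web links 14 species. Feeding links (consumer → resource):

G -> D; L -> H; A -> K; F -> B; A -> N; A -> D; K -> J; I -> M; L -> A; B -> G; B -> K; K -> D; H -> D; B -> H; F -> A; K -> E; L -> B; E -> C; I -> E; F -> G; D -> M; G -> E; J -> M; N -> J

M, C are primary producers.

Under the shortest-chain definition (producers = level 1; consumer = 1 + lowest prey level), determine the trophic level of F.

Trophic level 4

M is a producer → level 1.
D eats M → level 2.
A eats D → level 3.
F eats A → level 4.
No prey of F is below level 3, so 4 is the minimum.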